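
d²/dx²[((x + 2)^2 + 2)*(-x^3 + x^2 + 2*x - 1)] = -20*x^3 - 36*x^2 + 26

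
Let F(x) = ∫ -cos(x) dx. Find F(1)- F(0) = -sin(1)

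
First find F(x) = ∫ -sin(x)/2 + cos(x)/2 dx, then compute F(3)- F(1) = cos(3)/2 - sin(1)/2 - cos(1)/2 + sin(3)/2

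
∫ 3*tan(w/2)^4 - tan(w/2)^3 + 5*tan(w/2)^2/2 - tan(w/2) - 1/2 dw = (2*tan(w/2)^2 - tan(w/2) - 1)*tan(w/2) + C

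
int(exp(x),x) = exp(x) + C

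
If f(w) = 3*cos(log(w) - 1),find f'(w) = -3*sin(log(w) - 1)/w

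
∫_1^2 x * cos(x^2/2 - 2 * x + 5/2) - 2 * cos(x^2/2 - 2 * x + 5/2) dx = -sin(1) + sin(1/2)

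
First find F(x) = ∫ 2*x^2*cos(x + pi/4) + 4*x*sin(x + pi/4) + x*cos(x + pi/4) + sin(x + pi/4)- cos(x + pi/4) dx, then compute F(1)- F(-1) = 2*sin(pi/4 + 1)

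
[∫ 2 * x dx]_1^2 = 3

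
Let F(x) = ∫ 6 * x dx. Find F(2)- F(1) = 9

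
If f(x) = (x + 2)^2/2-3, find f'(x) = x + 2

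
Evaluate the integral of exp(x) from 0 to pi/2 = -1 + exp(pi/2)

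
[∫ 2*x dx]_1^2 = 3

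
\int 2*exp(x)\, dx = 2*exp(x) + C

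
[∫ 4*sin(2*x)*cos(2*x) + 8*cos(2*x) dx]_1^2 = -(sin(2) + 2)^2 + (sin(4) + 2)^2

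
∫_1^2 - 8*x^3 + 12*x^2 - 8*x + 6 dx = -8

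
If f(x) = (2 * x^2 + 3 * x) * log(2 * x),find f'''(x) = (4*x - 3)/x^2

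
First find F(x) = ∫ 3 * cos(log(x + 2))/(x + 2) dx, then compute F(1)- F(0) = -3*sin(log(2)) + 3*sin(log(3))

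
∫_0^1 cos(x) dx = sin(1)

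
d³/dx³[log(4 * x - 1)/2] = 64/(64*x^3 - 48*x^2 + 12*x - 1)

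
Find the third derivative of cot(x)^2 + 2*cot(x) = -24*cot(x)^5 - 12*cot(x)^4 - 40*cot(x)^3 - 16*cot(x)^2 - 16*cot(x) - 4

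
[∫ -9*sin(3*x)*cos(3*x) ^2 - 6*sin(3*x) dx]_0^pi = -6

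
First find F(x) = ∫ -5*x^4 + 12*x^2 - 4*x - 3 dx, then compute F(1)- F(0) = -2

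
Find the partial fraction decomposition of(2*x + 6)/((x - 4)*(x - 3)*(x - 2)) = 5/(x - 2) - 12/(x - 3) + 7/(x - 4)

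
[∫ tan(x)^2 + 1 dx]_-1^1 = 2*tan(1)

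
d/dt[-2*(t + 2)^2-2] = -4*t - 8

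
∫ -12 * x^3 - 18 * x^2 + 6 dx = -3*x^4 - 6*x^3 + 6*x + C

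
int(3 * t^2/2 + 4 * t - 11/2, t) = t^3/2 + 2*t^2 - 11*t/2 + C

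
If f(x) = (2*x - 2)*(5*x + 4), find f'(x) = 20*x - 2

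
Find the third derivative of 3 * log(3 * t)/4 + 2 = 3/(2*t^3)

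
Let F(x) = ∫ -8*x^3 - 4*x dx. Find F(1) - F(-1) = 0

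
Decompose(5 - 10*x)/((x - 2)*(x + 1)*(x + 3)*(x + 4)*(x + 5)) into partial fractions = 55/(56*(x + 5)) - 5/(2*(x + 4)) + 7/(4*(x + 3)) - 5/(24*(x + 1)) - 1/(42*(x - 2))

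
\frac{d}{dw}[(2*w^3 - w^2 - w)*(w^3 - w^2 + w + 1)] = 12*w^5 - 15*w^4 + 8*w^3 + 6*w^2 - 4*w - 1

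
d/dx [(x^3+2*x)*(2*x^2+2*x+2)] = 10*x^4 + 8*x^3 + 18*x^2 + 8*x + 4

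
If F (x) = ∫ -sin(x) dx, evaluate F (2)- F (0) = -1 + cos(2)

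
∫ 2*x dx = x^2 + C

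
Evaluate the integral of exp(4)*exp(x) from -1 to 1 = -exp(3) + exp(5)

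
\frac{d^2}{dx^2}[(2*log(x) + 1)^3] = (-24*log(x)^2 + 24*log(x) + 18)/x^2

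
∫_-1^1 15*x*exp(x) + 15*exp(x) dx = 15*exp(-1) + 15*E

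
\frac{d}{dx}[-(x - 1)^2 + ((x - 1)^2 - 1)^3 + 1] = 6*x^5 - 30*x^4 + 48*x^3 - 24*x^2 - 2*x + 2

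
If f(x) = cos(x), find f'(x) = -sin(x)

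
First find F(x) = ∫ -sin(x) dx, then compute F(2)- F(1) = -cos(1) + cos(2)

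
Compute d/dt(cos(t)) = -sin(t)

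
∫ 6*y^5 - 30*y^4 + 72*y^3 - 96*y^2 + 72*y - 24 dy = y^6 - 6*y^5 + 18*y^4 - 32*y^3 + 36*y^2 - 24*y + C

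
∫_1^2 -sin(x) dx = -cos(1) + cos(2)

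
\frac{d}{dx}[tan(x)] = cos(x)^(-2)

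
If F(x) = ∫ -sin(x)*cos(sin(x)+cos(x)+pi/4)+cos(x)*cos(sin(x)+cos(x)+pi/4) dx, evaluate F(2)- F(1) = -sin(cos(1) + pi/4 + sin(1)) + sin(cos(2) + pi/4 + sin(2))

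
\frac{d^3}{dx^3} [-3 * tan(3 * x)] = -486*tan(3*x)^4 - 648*tan(3*x)^2 - 162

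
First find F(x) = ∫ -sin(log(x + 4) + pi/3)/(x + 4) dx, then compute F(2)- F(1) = cos(pi/3 + log(6)) - cos(pi/3 + log(5))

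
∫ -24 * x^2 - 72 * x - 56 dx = -8*x^3 - 36*x^2 - 56*x + C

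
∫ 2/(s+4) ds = 2*log(s + 4) + C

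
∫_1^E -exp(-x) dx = -exp(-1) + exp(-E)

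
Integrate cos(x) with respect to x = sin(x) + C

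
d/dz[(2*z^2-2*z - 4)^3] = 48*z^5 - 120*z^4 - 96*z^3 + 264*z^2 + 96*z - 96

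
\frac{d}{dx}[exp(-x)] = -exp(-x)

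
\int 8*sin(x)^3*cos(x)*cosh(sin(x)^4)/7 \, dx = 2*sinh(sin(x)^4)/7 + C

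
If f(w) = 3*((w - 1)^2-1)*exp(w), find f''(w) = 3*w^2*exp(w) + 6*w*exp(w) - 6*exp(w)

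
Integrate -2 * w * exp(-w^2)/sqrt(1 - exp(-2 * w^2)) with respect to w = acsc(exp(w^2)) + C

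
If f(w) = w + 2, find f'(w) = 1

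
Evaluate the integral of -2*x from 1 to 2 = -3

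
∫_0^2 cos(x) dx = sin(2)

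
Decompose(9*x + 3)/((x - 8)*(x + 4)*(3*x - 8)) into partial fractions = -243/(320*(3*x - 8)) - 11/(80*(x + 4)) + 25/(64*(x - 8))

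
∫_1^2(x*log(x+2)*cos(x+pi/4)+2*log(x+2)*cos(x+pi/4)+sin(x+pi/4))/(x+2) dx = -log(3)*sin(pi/4 + 1) + log(4)*sin(pi/4 + 2)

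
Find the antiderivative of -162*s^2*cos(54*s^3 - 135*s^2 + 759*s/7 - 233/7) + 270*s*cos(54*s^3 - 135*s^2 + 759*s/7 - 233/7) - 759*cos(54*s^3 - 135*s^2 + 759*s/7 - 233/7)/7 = -sin(54*s^3 - 135*s^2 + 759*s/7 - 233/7) + C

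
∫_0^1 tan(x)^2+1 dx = tan(1)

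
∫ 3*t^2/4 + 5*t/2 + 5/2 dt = t^3/4 + 5*t^2/4 + 5*t/2 + C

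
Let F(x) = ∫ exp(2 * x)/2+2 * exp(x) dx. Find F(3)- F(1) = -(E/2 + 2)^2 + (2 + exp(3)/2)^2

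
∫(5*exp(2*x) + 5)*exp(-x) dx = 10*sinh(x) + C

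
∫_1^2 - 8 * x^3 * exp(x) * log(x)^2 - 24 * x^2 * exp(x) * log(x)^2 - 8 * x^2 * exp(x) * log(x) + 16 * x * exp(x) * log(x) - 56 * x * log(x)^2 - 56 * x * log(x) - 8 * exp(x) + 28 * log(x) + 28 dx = (7 + 4*exp(2))*(-16*log(2)^2 - 4 + 8*log(2)) + 8*E + 28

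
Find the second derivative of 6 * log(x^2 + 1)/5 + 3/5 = (12 - 12*x^2)/(5*x^4 + 10*x^2 + 5)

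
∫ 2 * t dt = t^2 + C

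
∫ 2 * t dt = t^2 + C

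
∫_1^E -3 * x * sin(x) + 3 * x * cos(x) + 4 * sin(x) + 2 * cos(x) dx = (-1 + 3*E)*(cos(E) + sin(E)) - 2*sin(1) - 2*cos(1)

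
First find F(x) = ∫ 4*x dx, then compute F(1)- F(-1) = 0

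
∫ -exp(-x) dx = exp(-x) + C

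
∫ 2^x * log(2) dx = 2^x + C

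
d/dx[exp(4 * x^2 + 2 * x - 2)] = 8*x*exp(4*x^2 + 2*x - 2) + 2*exp(4*x^2 + 2*x - 2)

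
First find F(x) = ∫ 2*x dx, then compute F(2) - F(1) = 3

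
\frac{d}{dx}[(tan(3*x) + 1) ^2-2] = 6*(sin(3*x)/cos(3*x) + 1)/cos(3*x)^2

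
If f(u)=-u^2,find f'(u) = -2*u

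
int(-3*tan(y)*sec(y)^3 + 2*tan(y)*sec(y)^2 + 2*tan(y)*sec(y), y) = (-sec(y)^2 + sec(y) + 2)*sec(y) + C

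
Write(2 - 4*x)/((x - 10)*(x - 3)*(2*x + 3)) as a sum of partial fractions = 32/(207*(2*x + 3)) + 10/(63*(x - 3)) - 38/(161*(x - 10))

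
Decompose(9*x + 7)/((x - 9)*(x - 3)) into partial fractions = -17/(3*(x - 3)) + 44/(3*(x - 9))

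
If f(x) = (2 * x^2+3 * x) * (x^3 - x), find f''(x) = 40*x^3 + 36*x^2 - 12*x - 6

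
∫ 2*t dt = t^2 + C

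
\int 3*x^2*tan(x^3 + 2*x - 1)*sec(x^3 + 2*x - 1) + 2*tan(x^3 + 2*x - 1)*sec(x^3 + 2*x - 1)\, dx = sec(x^3 + 2*x - 1) + C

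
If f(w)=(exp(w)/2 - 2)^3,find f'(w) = 3*exp(3*w)/8 - 3*exp(2*w) + 6*exp(w)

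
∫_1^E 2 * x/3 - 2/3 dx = (-1 + E)^2/3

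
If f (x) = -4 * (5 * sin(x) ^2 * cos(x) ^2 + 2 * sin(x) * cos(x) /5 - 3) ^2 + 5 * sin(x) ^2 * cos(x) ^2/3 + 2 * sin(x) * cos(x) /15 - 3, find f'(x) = 4*(200*sin(x)^5*cos(x) + 24*sin(x)^4 - 200*sin(x)^3*cos(x) - 24*sin(x)^2 + 9077*sin(x)*cos(x)/75 + 73/15)*sin(x + pi/4)*cos(x + pi/4)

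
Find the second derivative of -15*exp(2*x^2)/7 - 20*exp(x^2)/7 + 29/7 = -240*x^2*exp(2*x^2)/7 - 80*x^2*exp(x^2)/7 - 60*exp(2*x^2)/7 - 40*exp(x^2)/7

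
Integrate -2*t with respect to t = -t^2 + C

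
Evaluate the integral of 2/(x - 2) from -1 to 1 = -log(18) + log(2)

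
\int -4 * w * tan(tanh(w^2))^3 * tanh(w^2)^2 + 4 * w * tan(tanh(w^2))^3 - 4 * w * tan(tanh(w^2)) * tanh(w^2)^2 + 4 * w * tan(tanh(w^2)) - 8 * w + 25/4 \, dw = -4*w^2 + 25*w/4 + tan(tanh(w^2))^2 + C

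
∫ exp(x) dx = exp(x) + C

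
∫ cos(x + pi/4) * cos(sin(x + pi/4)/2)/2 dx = sin(sin(x + pi/4)/2) + C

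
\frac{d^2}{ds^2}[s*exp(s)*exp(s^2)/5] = 4*s^3*exp(s^2 + s)/5 + 4*s^2*exp(s^2 + s)/5 + 7*s*exp(s^2 + s)/5 + 2*exp(s^2 + s)/5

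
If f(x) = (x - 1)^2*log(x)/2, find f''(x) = (2*x^2*log(x) + 3*x^2 - 2*x - 1)/(2*x^2)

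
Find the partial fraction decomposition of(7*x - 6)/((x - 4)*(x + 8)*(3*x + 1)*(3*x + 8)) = -111/(1120*(3*x + 8)) + 75/(2093*(3*x + 1)) + 31/(2208*(x + 8)) + 11/(1560*(x - 4))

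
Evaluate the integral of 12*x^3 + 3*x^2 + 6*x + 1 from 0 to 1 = 8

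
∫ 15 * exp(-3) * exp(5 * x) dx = 3*exp(5*x - 3) + C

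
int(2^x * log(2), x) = 2^x + C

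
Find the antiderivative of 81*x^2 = 27*x^3 + C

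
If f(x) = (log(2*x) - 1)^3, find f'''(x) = (6*log(x)^2 - 30*log(x) + 12*log(2)*log(x) - 30*log(2) + 6*log(2)^2 + 30)/x^3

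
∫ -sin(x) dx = cos(x) + C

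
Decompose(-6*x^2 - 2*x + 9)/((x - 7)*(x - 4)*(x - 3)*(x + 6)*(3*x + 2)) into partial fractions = -27/(2464*(3*x + 2)) - 1/(96*(x + 6)) - 17/(132*(x - 3)) + 19/(84*(x - 4)) - 1/(12*(x - 7))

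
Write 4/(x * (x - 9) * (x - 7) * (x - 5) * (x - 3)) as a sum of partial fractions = -1/(36*(x - 3)) + 1/(20*(x - 5)) - 1/(28*(x - 7)) + 1/(108*(x - 9)) + 4/(945*x)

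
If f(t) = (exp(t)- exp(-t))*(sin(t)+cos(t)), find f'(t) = 2*(exp(2*t)*cos(t) + sin(t))*exp(-t)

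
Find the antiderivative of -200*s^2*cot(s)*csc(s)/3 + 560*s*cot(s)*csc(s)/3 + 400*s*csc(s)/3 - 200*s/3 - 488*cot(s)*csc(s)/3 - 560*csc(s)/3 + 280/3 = (2*csc(s) - 1)*(-40*s + 4*(5*s - 4)^2/3 + 60) + C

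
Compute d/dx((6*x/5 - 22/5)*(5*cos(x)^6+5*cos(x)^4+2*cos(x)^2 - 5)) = -36*x*sin(x)*cos(x)^5 - 24*x*sin(x)*cos(x)^3 - 24*x*sin(x)*cos(x)/5 + 132*sin(x)*cos(x)^5 + 88*sin(x)*cos(x)^3 + 88*sin(x)*cos(x)/5 + 6*cos(x)^6 + 6*cos(x)^4 + 12*cos(x)^2/5 - 6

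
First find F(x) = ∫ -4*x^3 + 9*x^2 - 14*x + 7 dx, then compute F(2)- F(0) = -6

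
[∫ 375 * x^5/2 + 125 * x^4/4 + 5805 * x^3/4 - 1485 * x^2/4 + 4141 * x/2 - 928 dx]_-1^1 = -2091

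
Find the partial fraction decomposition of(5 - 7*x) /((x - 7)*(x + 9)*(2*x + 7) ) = -118/(231*(2*x + 7)) + 17/(44*(x + 9)) - 11/(84*(x - 7))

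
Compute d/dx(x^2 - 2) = 2*x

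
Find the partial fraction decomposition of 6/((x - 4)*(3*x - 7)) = -18/(5*(3*x - 7)) + 6/(5*(x - 4))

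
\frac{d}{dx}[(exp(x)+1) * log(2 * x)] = (x*exp(x)*log(x) + x*exp(x)*log(2) + exp(x) + 1)/x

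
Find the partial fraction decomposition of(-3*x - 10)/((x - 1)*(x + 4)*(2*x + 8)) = 13/(50*(x + 4)) - 1/(5*(x + 4)^2) - 13/(50*(x - 1))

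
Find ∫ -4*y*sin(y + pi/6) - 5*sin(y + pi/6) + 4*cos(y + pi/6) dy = (4*y + 5)*cos(y + pi/6) + C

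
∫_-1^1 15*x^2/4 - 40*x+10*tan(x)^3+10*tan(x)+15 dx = 65/2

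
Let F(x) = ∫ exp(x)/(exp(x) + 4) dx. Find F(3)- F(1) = -log(E/2 + 2) + log(2 + exp(3)/2)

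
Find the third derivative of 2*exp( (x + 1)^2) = 16*x^3*exp(x^2 + 2*x + 1) + 48*x^2*exp(x^2 + 2*x + 1) + 72*x*exp(x^2 + 2*x + 1) + 40*exp(x^2 + 2*x + 1)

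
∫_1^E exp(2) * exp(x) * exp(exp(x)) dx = -exp(2 + E) + exp(2 + exp(E))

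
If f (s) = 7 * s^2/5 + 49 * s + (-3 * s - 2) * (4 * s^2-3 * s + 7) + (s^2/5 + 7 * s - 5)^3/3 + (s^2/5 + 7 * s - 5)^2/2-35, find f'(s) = 2*s^5/125 + 7*s^4/5 + 962*s^3/25 + 1346*s^2/5 - 2141*s/5 + 174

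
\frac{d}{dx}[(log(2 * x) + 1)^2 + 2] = (2*log(x) + 2*log(2) + 2)/x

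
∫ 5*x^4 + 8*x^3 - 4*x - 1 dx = x^5 + 2*x^4 - 2*x^2 - x + C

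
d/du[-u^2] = -2*u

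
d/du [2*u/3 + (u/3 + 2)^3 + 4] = u^2/9 + 4*u/3 + 14/3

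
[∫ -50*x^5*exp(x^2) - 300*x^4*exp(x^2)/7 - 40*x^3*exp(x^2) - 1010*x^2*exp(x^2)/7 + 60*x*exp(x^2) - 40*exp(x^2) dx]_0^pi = -5*pi*(-6*pi + 8 + 30*pi^2/7 + 5*pi^3)*exp(pi^2)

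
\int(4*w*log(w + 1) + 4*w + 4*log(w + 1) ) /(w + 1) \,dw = 4*w*log(w + 1) + C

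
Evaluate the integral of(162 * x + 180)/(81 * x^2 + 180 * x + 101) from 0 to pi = -log(101) + log(1 + (-9*pi - 10)^2)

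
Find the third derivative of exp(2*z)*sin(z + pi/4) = sqrt(2)*(-9*sin(z) + 13*cos(z))*exp(2*z)/2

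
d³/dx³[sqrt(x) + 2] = 3/(8*x^(5/2))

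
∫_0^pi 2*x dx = pi^2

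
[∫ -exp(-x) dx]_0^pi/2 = -1 + exp(-pi/2)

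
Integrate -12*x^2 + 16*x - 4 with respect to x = -4*x^3 + 8*x^2 - 4*x + C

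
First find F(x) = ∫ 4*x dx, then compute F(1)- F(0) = 2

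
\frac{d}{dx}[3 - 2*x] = -2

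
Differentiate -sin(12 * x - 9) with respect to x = -12*cos(12*x - 9)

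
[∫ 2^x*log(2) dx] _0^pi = -1 + 2^pi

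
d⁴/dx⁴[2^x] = 2^x*log(2)^4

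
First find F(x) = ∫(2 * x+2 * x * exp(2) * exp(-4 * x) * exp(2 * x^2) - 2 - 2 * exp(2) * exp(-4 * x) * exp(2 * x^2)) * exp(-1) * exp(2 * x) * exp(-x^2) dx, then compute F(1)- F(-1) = -exp(4) + exp(-4)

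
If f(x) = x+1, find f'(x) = 1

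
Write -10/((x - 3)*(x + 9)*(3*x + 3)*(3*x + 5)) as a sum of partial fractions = -45/(308*(3*x + 5)) + 5/(3168*(x + 9)) + 5/(96*(x + 1)) - 5/(1008*(x - 3))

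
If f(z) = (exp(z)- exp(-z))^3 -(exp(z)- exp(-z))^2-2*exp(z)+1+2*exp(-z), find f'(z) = (3*exp(6*z) - 2*exp(5*z) - 5*exp(4*z) - 5*exp(2*z) + 2*exp(z) + 3)*exp(-3*z)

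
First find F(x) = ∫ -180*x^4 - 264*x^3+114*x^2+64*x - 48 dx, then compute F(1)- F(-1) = -92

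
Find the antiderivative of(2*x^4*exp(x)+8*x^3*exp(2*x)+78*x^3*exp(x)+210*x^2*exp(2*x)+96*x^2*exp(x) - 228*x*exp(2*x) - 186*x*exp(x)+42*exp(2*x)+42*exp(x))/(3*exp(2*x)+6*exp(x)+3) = 2*x*(x - 1)*(x^2 + 36*x - 21)*exp(x)/(3*(exp(x) + 1)) + C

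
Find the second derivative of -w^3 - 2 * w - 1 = -6*w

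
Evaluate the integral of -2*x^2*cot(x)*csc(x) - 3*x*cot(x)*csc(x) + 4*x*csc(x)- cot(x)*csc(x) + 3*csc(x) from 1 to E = -6*csc(1) + (1 + 3*E + 2*exp(2))*csc(E)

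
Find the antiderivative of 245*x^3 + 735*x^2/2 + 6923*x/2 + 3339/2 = 245*x^4/4 + 245*x^3/2 + 6923*x^2/4 + 3339*x/2 + C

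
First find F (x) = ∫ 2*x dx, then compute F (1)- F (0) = 1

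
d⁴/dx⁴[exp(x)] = exp(x)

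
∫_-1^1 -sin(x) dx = 0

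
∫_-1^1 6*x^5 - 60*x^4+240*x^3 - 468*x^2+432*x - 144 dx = -624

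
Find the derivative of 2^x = 2^x*log(2)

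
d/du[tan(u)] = cos(u)^(-2)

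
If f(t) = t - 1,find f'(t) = 1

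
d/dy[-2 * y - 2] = -2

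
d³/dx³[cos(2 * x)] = 8*sin(2*x)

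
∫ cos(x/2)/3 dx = 2*sin(x/2)/3 + C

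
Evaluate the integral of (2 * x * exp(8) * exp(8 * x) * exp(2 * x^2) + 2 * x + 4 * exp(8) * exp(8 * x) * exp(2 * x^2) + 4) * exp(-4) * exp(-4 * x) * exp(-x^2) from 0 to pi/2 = -exp(4) - exp(-(pi/2 + 2)^2) + exp(-4) + exp((pi/2 + 2)^2)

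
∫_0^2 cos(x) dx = sin(2)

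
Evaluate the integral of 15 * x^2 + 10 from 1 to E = -15 + 10*E + 5*exp(3)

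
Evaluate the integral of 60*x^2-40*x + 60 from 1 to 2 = 140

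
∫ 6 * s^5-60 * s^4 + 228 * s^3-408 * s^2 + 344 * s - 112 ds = s^6 - 12*s^5 + 57*s^4 - 136*s^3 + 172*s^2 - 112*s + C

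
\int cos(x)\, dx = sin(x) + C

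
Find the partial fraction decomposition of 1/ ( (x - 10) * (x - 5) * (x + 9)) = 1/(266*(x + 9)) - 1/(70*(x - 5)) + 1/(95*(x - 10))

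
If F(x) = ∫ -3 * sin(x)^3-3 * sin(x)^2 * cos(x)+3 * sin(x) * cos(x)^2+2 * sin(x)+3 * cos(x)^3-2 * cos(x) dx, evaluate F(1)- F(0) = -2*sin(1) - 2*cos(1) + 1 + (cos(1) + sin(1))^3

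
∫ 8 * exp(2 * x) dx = 4*exp(2*x) + C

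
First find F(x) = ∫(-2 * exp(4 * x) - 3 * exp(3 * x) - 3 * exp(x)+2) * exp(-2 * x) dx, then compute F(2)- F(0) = -(-exp(-2) + exp(2))^2 - 3*exp(2) + 3*exp(-2)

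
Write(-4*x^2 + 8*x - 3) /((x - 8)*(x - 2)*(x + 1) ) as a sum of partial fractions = -5/(9*(x + 1)) + 1/(6*(x - 2)) - 65/(18*(x - 8))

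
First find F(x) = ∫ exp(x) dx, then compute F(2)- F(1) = -E + exp(2)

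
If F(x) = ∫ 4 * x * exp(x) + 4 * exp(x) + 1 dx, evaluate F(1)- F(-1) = 4*exp(-1) + 2 + 4*E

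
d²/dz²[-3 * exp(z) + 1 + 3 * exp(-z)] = (3 - 3*exp(2*z))*exp(-z)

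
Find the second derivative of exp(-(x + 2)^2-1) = (4*x^2 + 16*x + 14)*exp(-x^2 - 4*x - 5)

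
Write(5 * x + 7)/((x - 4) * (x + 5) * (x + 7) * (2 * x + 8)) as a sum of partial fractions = 7/(33*(x + 7)) - 1/(2*(x + 5)) + 13/(48*(x + 4)) + 3/(176*(x - 4))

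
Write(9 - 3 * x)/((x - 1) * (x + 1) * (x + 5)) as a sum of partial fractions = 1/(x + 5) - 3/(2*(x + 1)) + 1/(2*(x - 1))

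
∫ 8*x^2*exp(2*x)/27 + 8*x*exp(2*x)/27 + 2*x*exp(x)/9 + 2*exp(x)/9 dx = 2*x*exp(x) + 4*(x*exp(x) - 6)^2/27 + C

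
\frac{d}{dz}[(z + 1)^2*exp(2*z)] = 2*z^2*exp(2*z) + 6*z*exp(2*z) + 4*exp(2*z)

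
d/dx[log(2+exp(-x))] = -1/(2*exp(x) + 1)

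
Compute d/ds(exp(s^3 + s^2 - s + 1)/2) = 3*s^2*exp(s^3 + s^2 - s + 1)/2 + s*exp(s^3 + s^2 - s + 1) - exp(s^3 + s^2 - s + 1)/2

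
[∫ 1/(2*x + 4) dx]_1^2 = -log(3)/2 + log(2)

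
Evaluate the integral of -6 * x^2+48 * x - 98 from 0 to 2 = -116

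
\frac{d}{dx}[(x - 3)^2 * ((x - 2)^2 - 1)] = 4*x^3 - 30*x^2 + 72*x - 54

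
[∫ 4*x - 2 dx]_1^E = -2*E + 2*exp(2)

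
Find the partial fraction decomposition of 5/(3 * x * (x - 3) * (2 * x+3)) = 20/(81*(2*x + 3)) + 5/(81*(x - 3)) - 5/(27*x)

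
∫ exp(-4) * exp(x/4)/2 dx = 2*exp(x/4 - 4) + C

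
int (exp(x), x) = exp(x) + C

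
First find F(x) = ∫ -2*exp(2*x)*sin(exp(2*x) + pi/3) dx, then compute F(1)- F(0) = cos(pi/3 + exp(2)) - cos(1 + pi/3)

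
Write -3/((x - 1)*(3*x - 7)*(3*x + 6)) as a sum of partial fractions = -9/(52*(3*x - 7)) - 1/(39*(x + 2)) + 1/(12*(x - 1))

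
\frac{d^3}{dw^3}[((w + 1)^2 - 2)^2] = 24*w + 24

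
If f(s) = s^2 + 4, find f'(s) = 2*s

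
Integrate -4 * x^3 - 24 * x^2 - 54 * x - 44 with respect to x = -x^4 - 8*x^3 - 27*x^2 - 44*x + C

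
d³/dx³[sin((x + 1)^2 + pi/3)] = -8*x^3*cos(x^2 + 2*x + 1 + pi/3) - 24*x^2*cos(x^2 + 2*x + 1 + pi/3) - 12*x*sin(x^2 + 2*x + 1 + pi/3) - 24*x*cos(x^2 + 2*x + 1 + pi/3) - 12*sin(x^2 + 2*x + 1 + pi/3) - 8*cos(x^2 + 2*x + 1 + pi/3)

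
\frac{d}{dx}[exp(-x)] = -exp(-x)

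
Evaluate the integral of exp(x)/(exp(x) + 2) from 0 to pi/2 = -log(3) + log(2 + exp(pi/2))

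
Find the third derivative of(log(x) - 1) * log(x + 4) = (2*x^3*log(x) + 2*x^3*log(x + 4) - 8*x^3 + 24*x^2*log(x + 4) - 36*x^2 + 96*x*log(x + 4) - 48*x + 128*log(x + 4))/(x^6 + 12*x^5 + 48*x^4 + 64*x^3)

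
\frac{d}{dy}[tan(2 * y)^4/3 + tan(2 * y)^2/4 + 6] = 8*tan(2*y)^5/3 + 11*tan(2*y)^3/3 + tan(2*y)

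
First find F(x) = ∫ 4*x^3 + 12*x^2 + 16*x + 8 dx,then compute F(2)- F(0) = 96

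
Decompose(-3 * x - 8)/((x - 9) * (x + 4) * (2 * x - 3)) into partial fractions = 10/(33*(2*x - 3)) + 4/(143*(x + 4)) - 7/(39*(x - 9))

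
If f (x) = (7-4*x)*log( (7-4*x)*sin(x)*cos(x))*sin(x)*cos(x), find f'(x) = -4*x*log((7/2 - 2*x)*sin(2*x))*cos(2*x) - 4*x*cos(2*x) - 2*log((7/2 - 2*x)*sin(2*x))*sin(2*x) + 7*log((7/2 - 2*x)*sin(2*x))*cos(2*x) - 2*sin(2*x) + 7*cos(2*x)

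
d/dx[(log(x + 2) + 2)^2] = (2*log(x + 2) + 4)/(x + 2)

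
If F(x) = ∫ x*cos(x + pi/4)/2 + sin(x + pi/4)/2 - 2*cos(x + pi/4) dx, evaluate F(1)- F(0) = -3*sin(pi/4 + 1)/2 + sqrt(2)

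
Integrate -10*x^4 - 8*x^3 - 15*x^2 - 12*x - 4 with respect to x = -2*x^5 - 2*x^4 - 5*x^3 - 6*x^2 - 4*x + C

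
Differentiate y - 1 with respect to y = 1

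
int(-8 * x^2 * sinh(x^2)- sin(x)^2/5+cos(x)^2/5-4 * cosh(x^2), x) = -4*x*cosh(x^2) + sin(2*x)/10 + C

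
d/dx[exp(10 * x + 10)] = 10*exp(10*x + 10)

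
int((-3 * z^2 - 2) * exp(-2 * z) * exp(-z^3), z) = exp(-z*(z^2 + 2)) + C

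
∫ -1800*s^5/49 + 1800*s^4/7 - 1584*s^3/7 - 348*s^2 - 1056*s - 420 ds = -300*s^6/49 + 360*s^5/7 - 396*s^4/7 - 116*s^3 - 528*s^2 - 420*s + C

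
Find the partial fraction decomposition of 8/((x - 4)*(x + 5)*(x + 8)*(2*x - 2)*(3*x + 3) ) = 1/(1701*(x + 8)) - 1/(486*(x + 5)) + 1/(210*(x + 1)) - 1/(243*(x - 1)) + 1/(1215*(x - 4))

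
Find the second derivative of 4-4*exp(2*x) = -16*exp(2*x)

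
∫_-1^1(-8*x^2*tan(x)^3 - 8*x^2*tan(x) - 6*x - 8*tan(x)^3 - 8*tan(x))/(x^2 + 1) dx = 0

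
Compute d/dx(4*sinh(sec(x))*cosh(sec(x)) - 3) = 4*sin(x)*cosh(2/cos(x))/cos(x)^2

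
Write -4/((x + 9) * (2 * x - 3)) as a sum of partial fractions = -8/(21*(2*x - 3)) + 4/(21*(x + 9))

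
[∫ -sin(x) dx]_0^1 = -1 + cos(1)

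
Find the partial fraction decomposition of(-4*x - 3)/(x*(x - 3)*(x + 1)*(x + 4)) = -13/(84*(x + 4)) + 1/(12*(x + 1)) - 5/(28*(x - 3)) + 1/(4*x)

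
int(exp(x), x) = exp(x) + C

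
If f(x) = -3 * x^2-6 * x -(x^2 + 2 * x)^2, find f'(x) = -4*x^3 - 12*x^2 - 14*x - 6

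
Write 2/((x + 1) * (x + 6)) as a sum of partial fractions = -2/(5*(x + 6)) + 2/(5*(x + 1))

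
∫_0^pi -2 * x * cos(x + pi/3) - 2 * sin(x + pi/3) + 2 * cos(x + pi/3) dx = -sqrt(3) - sqrt(3)*(2 - 2*pi)/2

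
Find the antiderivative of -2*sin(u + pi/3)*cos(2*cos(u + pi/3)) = sin(2*cos(u + pi/3)) + C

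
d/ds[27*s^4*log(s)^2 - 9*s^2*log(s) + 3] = 108*s^3*log(s)^2 + 54*s^3*log(s) - 18*s*log(s) - 9*s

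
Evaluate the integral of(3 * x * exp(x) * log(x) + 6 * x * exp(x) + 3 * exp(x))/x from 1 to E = -6*E + 9*exp(E)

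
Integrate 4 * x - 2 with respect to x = 2*x^2 - 2*x + C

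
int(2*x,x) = x^2 + C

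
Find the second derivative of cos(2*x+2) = -4*cos(2*x + 2)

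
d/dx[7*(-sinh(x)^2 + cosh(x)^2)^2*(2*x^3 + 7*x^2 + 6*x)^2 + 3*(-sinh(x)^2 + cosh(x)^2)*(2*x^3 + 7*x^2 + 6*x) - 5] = 168*x^5 + 980*x^4 + 2044*x^3 + 1782*x^2 + 546*x + 18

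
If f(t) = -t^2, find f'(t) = -2*t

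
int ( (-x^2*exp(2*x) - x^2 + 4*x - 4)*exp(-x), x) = -2*(x^2 - 2*x + 2)*sinh(x) + C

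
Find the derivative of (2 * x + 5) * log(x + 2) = (2*x*log(x + 2) + 2*x + 4*log(x + 2) + 5)/(x + 2)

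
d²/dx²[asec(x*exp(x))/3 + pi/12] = (-x^4*exp(2*x) - 2*x^3*exp(2*x) - 2*x^2*exp(2*x) + 1)/(3*x^5*sqrt(1 - exp(-2*x)/x^2)*exp(3*x) - 3*x^3*sqrt(1 - exp(-2*x)/x^2)*exp(x))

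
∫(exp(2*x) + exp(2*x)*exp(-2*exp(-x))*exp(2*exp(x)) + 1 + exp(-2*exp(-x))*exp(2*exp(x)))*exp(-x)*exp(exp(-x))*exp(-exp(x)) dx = 2*sinh(2*sinh(x)) + C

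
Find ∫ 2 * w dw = w^2 + C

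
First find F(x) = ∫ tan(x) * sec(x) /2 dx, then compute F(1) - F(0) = -1/2 + sec(1)/2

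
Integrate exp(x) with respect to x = exp(x) + C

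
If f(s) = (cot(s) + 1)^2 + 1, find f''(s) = 6*cot(s)^4 + 4*cot(s)^3 + 8*cot(s)^2 + 4*cot(s) + 2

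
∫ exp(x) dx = exp(x) + C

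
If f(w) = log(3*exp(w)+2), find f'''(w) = (-18*exp(2*w) + 12*exp(w))/(27*exp(3*w) + 54*exp(2*w) + 36*exp(w) + 8)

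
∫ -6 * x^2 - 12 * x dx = -2*x^3 - 6*x^2 + C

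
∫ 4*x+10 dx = 2*x^2 + 10*x + C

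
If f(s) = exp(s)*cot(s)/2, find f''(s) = (-1 + 3/(2*tan(s)) - 1/tan(s)^2 + tan(s)^(-3))*exp(s)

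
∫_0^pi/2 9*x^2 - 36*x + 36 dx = 3*(-2 + pi/2)^3 + 24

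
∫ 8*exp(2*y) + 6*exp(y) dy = (4*exp(y) + 6)*exp(y) + C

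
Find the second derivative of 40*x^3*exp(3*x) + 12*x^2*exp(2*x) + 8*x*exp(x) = 360*x^3*exp(3*x) + 720*x^2*exp(3*x) + 48*x^2*exp(2*x) + 240*x*exp(3*x) + 96*x*exp(2*x) + 8*x*exp(x) + 24*exp(2*x) + 16*exp(x)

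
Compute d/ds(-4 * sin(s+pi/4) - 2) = -4*cos(s + pi/4)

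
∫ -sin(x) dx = cos(x) + C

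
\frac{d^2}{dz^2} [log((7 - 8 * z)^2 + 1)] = (-2048*z^2 + 3584*z - 1536)/(1024*z^4 - 3584*z^3 + 4736*z^2 - 2800*z + 625)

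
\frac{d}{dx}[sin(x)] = cos(x)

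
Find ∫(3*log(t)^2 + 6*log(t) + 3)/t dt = (log(t) + 1)^3 + C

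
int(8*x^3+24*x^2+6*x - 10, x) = 2*x^4 + 8*x^3 + 3*x^2 - 10*x + C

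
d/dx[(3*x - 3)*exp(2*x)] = 6*x*exp(2*x) - 3*exp(2*x)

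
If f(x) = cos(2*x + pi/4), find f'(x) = -2*sin(2*x + pi/4)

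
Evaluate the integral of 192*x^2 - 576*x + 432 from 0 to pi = 216 + (-6 + 4*pi)^3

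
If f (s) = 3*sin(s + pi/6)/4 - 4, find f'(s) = 3*cos(s + pi/6)/4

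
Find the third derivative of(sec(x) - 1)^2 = 2*(1 - 4/cos(x) - 6/cos(x)^2 + 12/cos(x)^3)*sin(x)/cos(x)^2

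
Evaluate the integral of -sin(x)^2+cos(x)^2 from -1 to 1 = sin(2)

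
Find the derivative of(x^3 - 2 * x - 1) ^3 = 9*x^8 - 42*x^6 - 18*x^5 + 60*x^4 + 48*x^3 - 15*x^2 - 24*x - 6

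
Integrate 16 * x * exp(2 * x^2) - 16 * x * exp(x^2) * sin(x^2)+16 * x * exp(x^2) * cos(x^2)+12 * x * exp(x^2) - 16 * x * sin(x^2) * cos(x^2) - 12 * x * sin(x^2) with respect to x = 4*(exp(x^2) + cos(x^2))^2 + 6*exp(x^2) + 6*cos(x^2) + C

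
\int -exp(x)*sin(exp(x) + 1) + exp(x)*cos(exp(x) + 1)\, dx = sqrt(2)*sin(exp(x) + pi/4 + 1) + C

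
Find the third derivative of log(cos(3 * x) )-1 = -54*sin(3*x)/cos(3*x)^3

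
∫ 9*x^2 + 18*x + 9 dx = 3*x^3 + 9*x^2 + 9*x + C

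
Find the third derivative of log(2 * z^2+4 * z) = (4*z^3 + 12*z^2 + 24*z + 16)/(z^6 + 6*z^5 + 12*z^4 + 8*z^3)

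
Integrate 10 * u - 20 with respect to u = 5*u^2 - 20*u + C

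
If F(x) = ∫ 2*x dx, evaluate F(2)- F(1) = 3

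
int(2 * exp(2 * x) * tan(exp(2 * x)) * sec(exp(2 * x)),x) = sec(exp(2*x)) + C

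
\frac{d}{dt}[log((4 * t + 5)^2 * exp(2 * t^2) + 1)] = (64*t^3*exp(2*t^2) + 160*t^2*exp(2*t^2) + 132*t*exp(2*t^2) + 40*exp(2*t^2))/(16*t^2*exp(2*t^2) + 40*t*exp(2*t^2) + 25*exp(2*t^2) + 1)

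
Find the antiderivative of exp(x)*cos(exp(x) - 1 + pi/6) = sin(exp(x) - 1 + pi/6) + C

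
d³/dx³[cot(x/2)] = -3*cot(x/2)^4/4 - cot(x/2)^2 - 1/4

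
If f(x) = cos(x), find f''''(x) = cos(x)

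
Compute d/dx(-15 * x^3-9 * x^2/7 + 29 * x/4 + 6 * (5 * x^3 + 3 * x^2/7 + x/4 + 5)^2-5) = 900*x^5 + 900*x^4/7 + 3156*x^3/49 + 6012*x^2/7 + 1389*x/28 + 89/4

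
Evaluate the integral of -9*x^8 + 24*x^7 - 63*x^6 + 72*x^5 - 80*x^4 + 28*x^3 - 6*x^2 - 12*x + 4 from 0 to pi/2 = -(-pi^2/4 + pi + pi^3/8)^3 - (-pi^2/4 + pi + pi^3/8)^2 - pi^2/2 + 2*pi + pi^3/4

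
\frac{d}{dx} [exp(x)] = exp(x)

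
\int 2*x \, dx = x^2 + C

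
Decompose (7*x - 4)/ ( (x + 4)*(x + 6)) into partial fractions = 23/(x + 6) - 16/(x + 4)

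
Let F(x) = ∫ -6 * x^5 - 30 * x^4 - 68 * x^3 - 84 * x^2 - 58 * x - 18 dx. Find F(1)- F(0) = -99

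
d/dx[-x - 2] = -1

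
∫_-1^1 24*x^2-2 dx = 12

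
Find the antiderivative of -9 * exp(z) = -9*exp(z) + C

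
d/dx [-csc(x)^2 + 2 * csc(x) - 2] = 2*(-1 + 1/sin(x))*cos(x)/sin(x)^2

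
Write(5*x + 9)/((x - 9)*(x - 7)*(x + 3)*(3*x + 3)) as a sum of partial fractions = 1/(120*(x + 3)) + 1/(120*(x + 1)) - 11/(120*(x - 7)) + 3/(40*(x - 9))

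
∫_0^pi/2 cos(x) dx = 1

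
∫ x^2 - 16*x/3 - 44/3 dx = x^3/3 - 8*x^2/3 - 44*x/3 + C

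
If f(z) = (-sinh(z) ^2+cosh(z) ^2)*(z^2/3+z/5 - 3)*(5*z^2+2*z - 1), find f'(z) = 20*z^3/3 + 5*z^2 - 448*z/15 - 31/5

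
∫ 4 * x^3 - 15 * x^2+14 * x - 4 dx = x^4 - 5*x^3 + 7*x^2 - 4*x + C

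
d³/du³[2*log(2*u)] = 4/u^3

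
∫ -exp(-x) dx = exp(-x) + C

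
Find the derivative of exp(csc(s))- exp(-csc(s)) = -(exp(2/sin(s)) + 1)*exp(-csc(s))*cos(s)/sin(s)^2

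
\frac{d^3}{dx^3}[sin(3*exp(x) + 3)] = -27*exp(3*x)*cos(3*exp(x) + 3) - 27*exp(2*x)*sin(3*exp(x) + 3) + 3*exp(x)*cos(3*exp(x) + 3)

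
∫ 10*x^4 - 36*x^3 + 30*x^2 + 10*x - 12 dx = 2*x^5 - 9*x^4 + 10*x^3 + 5*x^2 - 12*x + C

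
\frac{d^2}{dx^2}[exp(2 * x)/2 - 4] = 2*exp(2*x)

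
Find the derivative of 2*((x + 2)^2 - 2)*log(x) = (4*x^2*log(x) + 2*x^2 + 8*x*log(x) + 8*x + 4)/x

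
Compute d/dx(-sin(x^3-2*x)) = (2 - 3*x^2)*cos(x*(x^2 - 2))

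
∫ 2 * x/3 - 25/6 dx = x^2/3 - 25*x/6 + C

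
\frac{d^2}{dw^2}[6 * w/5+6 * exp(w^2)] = 24*w^2*exp(w^2) + 12*exp(w^2)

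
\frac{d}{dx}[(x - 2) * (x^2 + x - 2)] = 3*x^2 - 2*x - 4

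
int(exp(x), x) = exp(x) + C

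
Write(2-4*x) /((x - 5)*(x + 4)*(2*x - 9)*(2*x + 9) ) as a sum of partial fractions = -40/(171*(2*x + 9)) + 32/(153*(2*x - 9)) + 2/(17*(x + 4)) - 2/(19*(x - 5))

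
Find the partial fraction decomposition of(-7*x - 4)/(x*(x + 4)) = -6/(x + 4) - 1/x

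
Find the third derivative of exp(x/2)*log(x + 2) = (x^3*exp(x/2)*log(x + 2) + 6*x^2*exp(x/2)*log(x + 2) + 6*x^2*exp(x/2) + 12*x*exp(x/2)*log(x + 2) + 12*x*exp(x/2) + 8*exp(x/2)*log(x + 2) + 16*exp(x/2))/(8*x^3 + 48*x^2 + 96*x + 64)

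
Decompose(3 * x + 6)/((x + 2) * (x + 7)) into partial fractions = 3/(x + 7)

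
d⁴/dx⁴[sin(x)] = sin(x)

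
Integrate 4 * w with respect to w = 2*w^2 + C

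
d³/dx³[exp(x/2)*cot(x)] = (-11/4 + 25/(8*tan(x)) - 35/(4*tan(x)^2) + 3/tan(x)^3 - 6/tan(x)^4)*exp(x/2)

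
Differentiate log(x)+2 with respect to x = 1/x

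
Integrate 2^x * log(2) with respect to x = 2^x + C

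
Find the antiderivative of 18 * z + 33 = 9*z^2 + 33*z + C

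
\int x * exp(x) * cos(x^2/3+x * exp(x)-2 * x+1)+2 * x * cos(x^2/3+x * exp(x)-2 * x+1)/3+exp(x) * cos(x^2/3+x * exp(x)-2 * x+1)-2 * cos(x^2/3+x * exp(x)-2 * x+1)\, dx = sin(x^2/3 + x*exp(x) - 2*x + 1) + C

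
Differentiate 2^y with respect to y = 2^y*log(2)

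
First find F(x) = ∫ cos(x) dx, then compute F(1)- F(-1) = 2*sin(1)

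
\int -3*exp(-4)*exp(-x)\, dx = 3*exp(-x - 4) + C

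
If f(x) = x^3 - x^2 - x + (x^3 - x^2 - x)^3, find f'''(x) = 504*x^6 - 1008*x^5 + 600*x^3 - 72*x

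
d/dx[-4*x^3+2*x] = 2 - 12*x^2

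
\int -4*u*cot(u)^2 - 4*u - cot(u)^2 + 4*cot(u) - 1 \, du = (4*u + 1)*cot(u) + C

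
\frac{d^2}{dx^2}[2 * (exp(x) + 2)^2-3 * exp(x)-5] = 8*exp(2*x) + 5*exp(x)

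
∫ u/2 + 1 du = u^2/4 + u + C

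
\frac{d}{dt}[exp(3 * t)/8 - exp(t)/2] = 3*exp(3*t)/8 - exp(t)/2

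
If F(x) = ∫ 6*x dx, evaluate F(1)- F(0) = 3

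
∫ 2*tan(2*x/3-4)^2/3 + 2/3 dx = tan(2*x/3 - 4) + C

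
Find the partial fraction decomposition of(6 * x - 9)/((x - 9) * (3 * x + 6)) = 7/(11*(x + 2)) + 15/(11*(x - 9))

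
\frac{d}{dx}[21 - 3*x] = -3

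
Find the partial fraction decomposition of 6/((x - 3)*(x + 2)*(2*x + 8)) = 3/(14*(x + 4)) - 3/(10*(x + 2)) + 3/(35*(x - 3))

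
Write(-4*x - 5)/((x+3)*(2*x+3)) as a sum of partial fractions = 2/(3*(2*x + 3)) - 7/(3*(x + 3))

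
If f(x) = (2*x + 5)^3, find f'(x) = 24*x^2 + 120*x + 150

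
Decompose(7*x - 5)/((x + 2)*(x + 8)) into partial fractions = 61/(6*(x + 8)) - 19/(6*(x + 2))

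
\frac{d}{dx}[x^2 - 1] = 2*x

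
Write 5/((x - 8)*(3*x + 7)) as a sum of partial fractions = -15/(31*(3*x + 7)) + 5/(31*(x - 8))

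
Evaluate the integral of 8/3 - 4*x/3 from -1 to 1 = 16/3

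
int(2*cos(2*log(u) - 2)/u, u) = sin(2*log(u) - 2) + C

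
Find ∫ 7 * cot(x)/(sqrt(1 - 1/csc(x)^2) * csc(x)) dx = 7*acsc(csc(x)) + C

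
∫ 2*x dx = x^2 + C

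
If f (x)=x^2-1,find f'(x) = 2*x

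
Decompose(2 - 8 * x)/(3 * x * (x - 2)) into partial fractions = -7/(3*(x - 2)) - 1/(3*x)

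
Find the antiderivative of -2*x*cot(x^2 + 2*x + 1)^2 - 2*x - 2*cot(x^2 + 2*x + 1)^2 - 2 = cot((x + 1)^2) + C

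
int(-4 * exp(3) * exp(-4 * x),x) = exp(3 - 4*x) + C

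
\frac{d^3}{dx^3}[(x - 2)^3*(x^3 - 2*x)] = 120*x^3 - 360*x^2 + 240*x + 24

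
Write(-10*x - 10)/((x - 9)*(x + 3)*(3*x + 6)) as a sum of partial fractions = 5/(9*(x + 3)) - 10/(33*(x + 2)) - 25/(99*(x - 9))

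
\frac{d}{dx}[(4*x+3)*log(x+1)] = (4*x*log(x + 1) + 4*x + 4*log(x + 1) + 3)/(x + 1)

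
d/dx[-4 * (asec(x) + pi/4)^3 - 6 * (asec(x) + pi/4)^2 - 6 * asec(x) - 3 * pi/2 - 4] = (-48*asec(x)^2 - 24*pi*asec(x) - 48*asec(x) - 12*pi - 3*pi^2 - 24)/(4*x^2*sqrt(1 - 1/x^2))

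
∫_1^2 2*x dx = 3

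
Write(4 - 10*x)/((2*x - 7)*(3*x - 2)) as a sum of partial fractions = 8/(17*(3*x - 2)) - 62/(17*(2*x - 7))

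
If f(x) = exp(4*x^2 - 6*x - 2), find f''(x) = (64*x^2 - 96*x + 44)*exp(4*x^2 - 6*x - 2)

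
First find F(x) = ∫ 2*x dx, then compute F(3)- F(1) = 8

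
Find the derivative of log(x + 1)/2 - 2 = 1/(2*x + 2)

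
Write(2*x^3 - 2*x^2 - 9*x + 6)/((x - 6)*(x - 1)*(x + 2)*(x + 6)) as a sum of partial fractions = 37/(28*(x + 6)) + 1/(35*(x - 1)) + 13/(20*(x - 6))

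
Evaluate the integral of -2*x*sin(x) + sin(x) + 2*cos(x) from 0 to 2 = 3*cos(2) + 1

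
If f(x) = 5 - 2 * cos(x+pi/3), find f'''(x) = -2*sin(x + pi/3)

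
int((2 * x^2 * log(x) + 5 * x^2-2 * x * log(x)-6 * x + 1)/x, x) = (x - 1)^2*(log(x) + 2) + C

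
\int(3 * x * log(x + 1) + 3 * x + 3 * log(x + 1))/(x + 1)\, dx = 3*x*log(x + 1) + C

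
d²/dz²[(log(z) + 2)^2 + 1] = (-2*log(z) - 2)/z^2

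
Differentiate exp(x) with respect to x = exp(x)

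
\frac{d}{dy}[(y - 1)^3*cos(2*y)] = (y - 1)^2*(-2*y*sin(2*y) + 2*sin(2*y) + 3*cos(2*y))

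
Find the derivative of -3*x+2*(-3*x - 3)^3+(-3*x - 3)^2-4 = -162*x^2 - 306*x - 147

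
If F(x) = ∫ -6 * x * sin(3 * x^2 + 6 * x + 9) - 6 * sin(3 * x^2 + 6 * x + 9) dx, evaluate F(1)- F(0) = cos(18) - cos(9)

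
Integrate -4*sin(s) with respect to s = 4*cos(s) + C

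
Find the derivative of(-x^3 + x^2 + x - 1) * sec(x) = (-x^3*sin(x)/cos(x) + x^2*sin(x)/cos(x) - 3*x^2 + x*sin(x)/cos(x) + 2*x - sin(x)/cos(x) + 1)/cos(x)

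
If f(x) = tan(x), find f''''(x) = 24*tan(x)^5 + 40*tan(x)^3 + 16*tan(x)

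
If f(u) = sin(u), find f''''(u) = sin(u)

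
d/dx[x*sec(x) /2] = x*tan(x)*sec(x)/2 + sec(x)/2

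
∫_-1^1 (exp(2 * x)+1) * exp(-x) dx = -2*exp(-1) + 2*E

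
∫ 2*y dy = y^2 + C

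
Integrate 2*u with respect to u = u^2 + C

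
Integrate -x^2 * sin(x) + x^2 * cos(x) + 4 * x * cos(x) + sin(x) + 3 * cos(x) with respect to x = sqrt(2)*(x + 1)^2*sin(x + pi/4) + C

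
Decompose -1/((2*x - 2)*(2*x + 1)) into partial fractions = 1/(3*(2*x + 1)) - 1/(6*(x - 1))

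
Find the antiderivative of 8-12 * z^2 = -4*z^3 + 8*z + C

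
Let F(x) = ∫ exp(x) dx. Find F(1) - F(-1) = E - exp(-1)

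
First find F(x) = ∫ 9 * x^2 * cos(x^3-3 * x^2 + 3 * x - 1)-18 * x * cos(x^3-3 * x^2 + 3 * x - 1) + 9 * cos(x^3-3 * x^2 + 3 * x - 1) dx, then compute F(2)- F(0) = 6*sin(1)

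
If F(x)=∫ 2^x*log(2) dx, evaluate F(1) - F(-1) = 3/2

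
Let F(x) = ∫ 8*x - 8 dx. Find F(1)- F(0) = -4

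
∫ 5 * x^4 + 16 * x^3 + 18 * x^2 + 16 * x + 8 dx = x^5 + 4*x^4 + 6*x^3 + 8*x^2 + 8*x + C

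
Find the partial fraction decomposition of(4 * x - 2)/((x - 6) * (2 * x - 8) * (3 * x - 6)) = 1/(8*(x - 2)) - 7/(12*(x - 4)) + 11/(24*(x - 6))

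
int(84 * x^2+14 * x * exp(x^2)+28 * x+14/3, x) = 28*x^3 + 14*x^2 + 14*x/3 + 7*exp(x^2) + C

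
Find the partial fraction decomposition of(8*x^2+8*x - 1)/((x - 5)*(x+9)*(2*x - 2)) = 115/(56*(x + 9)) - 3/(16*(x - 1)) + 239/(112*(x - 5))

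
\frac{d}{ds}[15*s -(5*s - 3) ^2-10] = 45 - 50*s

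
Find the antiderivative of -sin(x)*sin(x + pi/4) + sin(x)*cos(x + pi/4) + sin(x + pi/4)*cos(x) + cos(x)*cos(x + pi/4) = sqrt(2)*sin(x + pi/4)^2 + C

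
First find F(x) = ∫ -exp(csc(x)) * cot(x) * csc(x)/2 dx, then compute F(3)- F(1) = -exp(csc(1))/2 + exp(csc(3))/2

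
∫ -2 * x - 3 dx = -x^2 - 3*x + C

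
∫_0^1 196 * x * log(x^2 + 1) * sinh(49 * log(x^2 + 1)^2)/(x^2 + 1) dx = -1 + cosh(49*log(2)^2)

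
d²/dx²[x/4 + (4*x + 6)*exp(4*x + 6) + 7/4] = 64*x*exp(4*x + 6) + 128*exp(4*x + 6)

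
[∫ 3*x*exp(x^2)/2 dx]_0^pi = -3/4 + 3*exp(pi^2)/4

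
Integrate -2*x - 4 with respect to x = -x^2 - 4*x + C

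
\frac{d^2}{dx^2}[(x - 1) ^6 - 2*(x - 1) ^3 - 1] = 30*x^4 - 120*x^3 + 180*x^2 - 132*x + 42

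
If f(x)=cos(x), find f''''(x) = cos(x)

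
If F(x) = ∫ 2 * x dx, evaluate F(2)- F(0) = 4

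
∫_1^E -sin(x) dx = cos(E) - cos(1)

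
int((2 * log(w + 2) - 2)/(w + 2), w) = (log(w + 2) - 1)^2 + C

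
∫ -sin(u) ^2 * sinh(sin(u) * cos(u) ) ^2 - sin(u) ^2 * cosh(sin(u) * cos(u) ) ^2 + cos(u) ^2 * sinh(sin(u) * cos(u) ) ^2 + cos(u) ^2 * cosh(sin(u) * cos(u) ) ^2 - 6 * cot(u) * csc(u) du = sinh(sin(2*u))/2 + 6*csc(u) + C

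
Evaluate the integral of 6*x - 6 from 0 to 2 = 0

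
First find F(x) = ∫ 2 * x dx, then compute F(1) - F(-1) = 0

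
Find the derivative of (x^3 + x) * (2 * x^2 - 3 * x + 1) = 10*x^4 - 12*x^3 + 9*x^2 - 6*x + 1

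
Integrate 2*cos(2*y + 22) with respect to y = sin(2*y + 22) + C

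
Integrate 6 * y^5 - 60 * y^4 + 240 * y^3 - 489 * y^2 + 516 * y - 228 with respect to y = y^6 - 12*y^5 + 60*y^4 - 163*y^3 + 258*y^2 - 228*y + C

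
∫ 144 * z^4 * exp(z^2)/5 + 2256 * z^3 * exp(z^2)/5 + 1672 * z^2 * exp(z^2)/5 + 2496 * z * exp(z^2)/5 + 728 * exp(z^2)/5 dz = 8*(z + 15)*(3*z + 1)^2*exp(z^2)/5 + C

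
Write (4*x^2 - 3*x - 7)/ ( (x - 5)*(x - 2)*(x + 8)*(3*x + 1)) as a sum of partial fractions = -75/(1288*(3*x + 1)) - 21/(230*(x + 8)) - 1/(70*(x - 2)) + 1/(8*(x - 5))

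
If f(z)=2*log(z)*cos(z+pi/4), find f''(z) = -2*(z^2*log(z)*cos(z + pi/4) + 2*z*sin(z + pi/4) + cos(z + pi/4))/z^2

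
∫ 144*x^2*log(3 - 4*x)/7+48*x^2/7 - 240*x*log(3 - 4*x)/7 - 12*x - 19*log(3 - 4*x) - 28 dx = (48*x^3 - 120*x^2 - 133*x + 147)*log(3 - 4*x)/7 + C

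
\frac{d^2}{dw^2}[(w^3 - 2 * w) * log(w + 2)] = (6*w^3*log(w + 2) + 5*w^3 + 24*w^2*log(w + 2) + 12*w^2 + 24*w*log(w + 2) - 2*w - 8)/(w^2 + 4*w + 4)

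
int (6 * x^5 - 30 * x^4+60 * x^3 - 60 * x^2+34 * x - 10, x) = x^6 - 6*x^5 + 15*x^4 - 20*x^3 + 17*x^2 - 10*x + C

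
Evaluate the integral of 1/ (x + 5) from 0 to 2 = -log(10) + log(14)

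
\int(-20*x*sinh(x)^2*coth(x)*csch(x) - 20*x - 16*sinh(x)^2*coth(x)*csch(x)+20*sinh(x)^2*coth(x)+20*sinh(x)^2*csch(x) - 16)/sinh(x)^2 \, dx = (20*x + 16)*(coth(x) + csch(x)) + C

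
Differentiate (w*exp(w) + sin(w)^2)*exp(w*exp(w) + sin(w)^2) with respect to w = (w^2*exp(2*w) + w*exp(2*w) + w*exp(w)*sin(w)^2 + 2*w*exp(w)*sin(w)*cos(w) + w*exp(w) + exp(w)*sin(w)^2 + exp(w) + 2*sin(w)^3*cos(w) + 2*sin(w)*cos(w))*exp(w*exp(w))*exp(sin(w)^2)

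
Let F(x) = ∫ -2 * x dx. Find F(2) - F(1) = -3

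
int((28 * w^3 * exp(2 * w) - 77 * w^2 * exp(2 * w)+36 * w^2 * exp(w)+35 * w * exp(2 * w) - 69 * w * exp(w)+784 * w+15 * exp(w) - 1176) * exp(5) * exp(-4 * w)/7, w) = -(4*w - 5)*(7*w^2*exp(2*w) + 6*w*exp(w) + 98)*exp(5 - 4*w)/14 + C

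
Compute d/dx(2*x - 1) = 2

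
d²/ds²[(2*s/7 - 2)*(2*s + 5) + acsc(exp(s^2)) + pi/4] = (28*s^2*sqrt(1 - exp(-2*s^2))*exp(3*s^2) - 14*sqrt(1 - exp(-2*s^2))*exp(3*s^2) + 14*sqrt(1 - exp(-2*s^2))*exp(s^2) + 8*exp(4*s^2) - 16*exp(2*s^2) + 8)/(7*exp(4*s^2) - 14*exp(2*s^2) + 7)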